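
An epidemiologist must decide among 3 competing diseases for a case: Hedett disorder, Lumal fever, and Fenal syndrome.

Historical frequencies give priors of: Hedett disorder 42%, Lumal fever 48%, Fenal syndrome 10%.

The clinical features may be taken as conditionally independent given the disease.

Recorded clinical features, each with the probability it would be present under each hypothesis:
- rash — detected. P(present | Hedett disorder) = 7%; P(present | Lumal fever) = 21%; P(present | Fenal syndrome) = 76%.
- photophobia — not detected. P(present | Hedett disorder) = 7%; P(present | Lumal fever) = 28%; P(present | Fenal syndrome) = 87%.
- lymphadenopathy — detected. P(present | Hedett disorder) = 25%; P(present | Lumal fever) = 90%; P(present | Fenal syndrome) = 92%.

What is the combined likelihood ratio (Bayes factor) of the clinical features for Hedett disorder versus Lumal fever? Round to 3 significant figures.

Take the product of per-clinical feature likelihoods under each hypothesis (using 1 − P(present | H) for each absent clinical feature), then divide.
  Hedett disorder: 0.07 × (1 − 0.07) × 0.25 = 0.016275
  Lumal fever: 0.21 × (1 − 0.28) × 0.90 = 0.13608
Bayes factor = 0.016275 / 0.13608 ≈ 0.120

0.120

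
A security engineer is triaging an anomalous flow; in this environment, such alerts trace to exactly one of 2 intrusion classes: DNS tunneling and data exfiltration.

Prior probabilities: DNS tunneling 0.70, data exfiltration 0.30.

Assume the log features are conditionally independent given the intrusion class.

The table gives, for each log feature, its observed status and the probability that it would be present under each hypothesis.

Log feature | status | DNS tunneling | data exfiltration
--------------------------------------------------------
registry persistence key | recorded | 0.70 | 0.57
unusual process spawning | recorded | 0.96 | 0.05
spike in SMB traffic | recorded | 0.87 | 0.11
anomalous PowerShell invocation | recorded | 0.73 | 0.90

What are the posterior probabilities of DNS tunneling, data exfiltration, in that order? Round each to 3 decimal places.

For each hypothesis, the unnormalized posterior weight is prior × product of the log feature likelihoods:
  DNS tunneling: 0.70 × 0.70 × 0.96 × 0.87 × 0.73 = 0.29875
  data exfiltration: 0.30 × 0.57 × 0.05 × 0.11 × 0.90 = 0.00084645
Marginal likelihood of the evidence = 0.2996.
P(DNS tunneling | evidence) = 0.29875 / 0.2996 ≈ 0.997
P(data exfiltration | evidence) = 0.00084645 / 0.2996 ≈ 0.003

0.997, 0.003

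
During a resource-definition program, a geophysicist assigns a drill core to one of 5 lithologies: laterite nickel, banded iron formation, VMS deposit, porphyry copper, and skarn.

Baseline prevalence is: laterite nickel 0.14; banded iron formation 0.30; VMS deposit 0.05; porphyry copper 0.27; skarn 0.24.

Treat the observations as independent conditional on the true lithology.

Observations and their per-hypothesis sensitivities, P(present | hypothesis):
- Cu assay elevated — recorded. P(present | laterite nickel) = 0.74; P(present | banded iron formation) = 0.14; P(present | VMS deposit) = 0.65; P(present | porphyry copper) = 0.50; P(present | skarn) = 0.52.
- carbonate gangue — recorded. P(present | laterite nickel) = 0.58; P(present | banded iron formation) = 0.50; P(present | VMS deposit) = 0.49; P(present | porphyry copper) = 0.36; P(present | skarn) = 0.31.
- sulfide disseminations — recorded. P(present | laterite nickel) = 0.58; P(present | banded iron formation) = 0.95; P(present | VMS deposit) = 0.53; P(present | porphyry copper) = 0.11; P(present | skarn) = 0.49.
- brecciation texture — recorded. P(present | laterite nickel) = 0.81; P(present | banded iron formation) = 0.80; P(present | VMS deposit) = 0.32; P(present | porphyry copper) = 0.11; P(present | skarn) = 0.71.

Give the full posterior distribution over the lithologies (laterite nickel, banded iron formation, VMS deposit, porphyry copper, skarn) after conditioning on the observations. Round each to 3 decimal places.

By Bayes' rule with conditional independence, the unnormalized weight for each hypothesis is prior × ∏ likelihoods:
  laterite nickel: 0.14 × 0.74 × 0.58 × 0.58 × 0.81 = 0.028229
  banded iron formation: 0.30 × 0.14 × 0.50 × 0.95 × 0.80 = 0.01596
  VMS deposit: 0.05 × 0.65 × 0.49 × 0.53 × 0.32 = 0.0027009
  porphyry copper: 0.27 × 0.50 × 0.36 × 0.11 × 0.11 = 0.00058806
  skarn: 0.24 × 0.52 × 0.31 × 0.49 × 0.71 = 0.01346
The unnormalized weights sum to 0.060938.
P(laterite nickel | evidence) = 0.028229 / 0.060938 ≈ 0.463
P(banded iron formation | evidence) = 0.01596 / 0.060938 ≈ 0.262
P(VMS deposit | evidence) = 0.0027009 / 0.060938 ≈ 0.044
P(porphyry copper | evidence) = 0.00058806 / 0.060938 ≈ 0.010
P(skarn | evidence) = 0.01346 / 0.060938 ≈ 0.221

0.463, 0.262, 0.044, 0.010, 0.221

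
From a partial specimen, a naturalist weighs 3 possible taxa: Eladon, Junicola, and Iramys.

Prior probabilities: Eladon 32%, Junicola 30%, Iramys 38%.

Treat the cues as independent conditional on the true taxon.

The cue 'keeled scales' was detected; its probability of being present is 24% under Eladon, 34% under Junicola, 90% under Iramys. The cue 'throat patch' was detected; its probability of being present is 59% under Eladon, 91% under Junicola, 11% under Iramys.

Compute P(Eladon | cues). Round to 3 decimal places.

For each hypothesis, the unnormalized posterior weight is prior × product of the cue likelihoods:
  Eladon: 0.32 × 0.24 × 0.59 = 0.045312
  Junicola: 0.30 × 0.34 × 0.91 = 0.09282
  Iramys: 0.38 × 0.90 × 0.11 = 0.03762
Normalizing constant Z = 0.045312 + 0.09282 + 0.03762 = 0.17575.
P(Eladon | evidence) = 0.045312 / 0.17575 ≈ 0.258.

0.258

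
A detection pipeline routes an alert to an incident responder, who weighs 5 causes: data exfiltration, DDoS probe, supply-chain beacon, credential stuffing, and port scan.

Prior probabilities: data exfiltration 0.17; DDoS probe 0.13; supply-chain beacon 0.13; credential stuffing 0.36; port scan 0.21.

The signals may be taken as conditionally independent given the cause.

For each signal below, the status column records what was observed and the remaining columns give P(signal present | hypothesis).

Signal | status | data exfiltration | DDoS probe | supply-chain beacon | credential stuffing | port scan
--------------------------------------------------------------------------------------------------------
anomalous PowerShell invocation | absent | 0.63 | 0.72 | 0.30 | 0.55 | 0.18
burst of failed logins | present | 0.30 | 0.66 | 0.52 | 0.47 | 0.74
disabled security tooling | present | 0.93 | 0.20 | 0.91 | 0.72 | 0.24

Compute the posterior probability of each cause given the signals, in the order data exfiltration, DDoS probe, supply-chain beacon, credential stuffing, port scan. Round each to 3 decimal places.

For each hypothesis, the unnormalized posterior weight is prior × product of the signal likelihoods (using 1 − P(present | H) for each absent signal):
  data exfiltration: 0.17 × (1 − 0.63) × 0.30 × 0.93 = 0.017549
  DDoS probe: 0.13 × (1 − 0.72) × 0.66 × 0.20 = 0.0048048
  supply-chain beacon: 0.13 × (1 − 0.30) × 0.52 × 0.91 = 0.043061
  credential stuffing: 0.36 × (1 − 0.55) × 0.47 × 0.72 = 0.054821
  port scan: 0.21 × (1 − 0.18) × 0.74 × 0.24 = 0.030583
The unnormalized weights sum to 0.15082.
P(data exfiltration | evidence) = 0.017549 / 0.15082 ≈ 0.116
P(DDoS probe | evidence) = 0.0048048 / 0.15082 ≈ 0.032
P(supply-chain beacon | evidence) = 0.043061 / 0.15082 ≈ 0.286
P(credential stuffing | evidence) = 0.054821 / 0.15082 ≈ 0.363
P(port scan | evidence) = 0.030583 / 0.15082 ≈ 0.203

0.116, 0.032, 0.286, 0.363, 0.203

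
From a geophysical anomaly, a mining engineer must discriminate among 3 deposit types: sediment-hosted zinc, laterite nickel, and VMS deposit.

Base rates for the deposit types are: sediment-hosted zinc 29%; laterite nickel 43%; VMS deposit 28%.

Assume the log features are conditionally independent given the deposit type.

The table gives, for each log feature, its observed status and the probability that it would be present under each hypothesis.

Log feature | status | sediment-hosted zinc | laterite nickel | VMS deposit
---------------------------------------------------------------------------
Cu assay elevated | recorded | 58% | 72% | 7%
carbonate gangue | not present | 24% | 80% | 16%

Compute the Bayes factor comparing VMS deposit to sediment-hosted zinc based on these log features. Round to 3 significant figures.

0.133

The Bayes factor is the ratio of the joint likelihoods of the log feature pattern under the two hypotheses (using 1 − P(present | H) for each absent log feature).
  VMS deposit: 0.07 × (1 − 0.16) = 0.0588
  sediment-hosted zinc: 0.58 × (1 − 0.24) = 0.4408
Bayes factor = 0.0588 / 0.4408 ≈ 0.133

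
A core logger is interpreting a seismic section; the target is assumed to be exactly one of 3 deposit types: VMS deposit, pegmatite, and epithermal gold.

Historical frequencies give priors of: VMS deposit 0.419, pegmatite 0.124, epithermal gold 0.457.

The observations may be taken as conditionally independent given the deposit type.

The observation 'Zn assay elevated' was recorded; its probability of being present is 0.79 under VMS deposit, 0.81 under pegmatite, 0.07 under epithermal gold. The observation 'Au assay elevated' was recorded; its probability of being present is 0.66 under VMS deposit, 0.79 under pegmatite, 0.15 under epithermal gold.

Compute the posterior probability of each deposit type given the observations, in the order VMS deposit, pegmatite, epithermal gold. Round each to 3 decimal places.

0.722, 0.262, 0.016

Multiply each prior by the joint likelihood of the evidence pattern:
  VMS deposit: 0.419 × 0.79 × 0.66 = 0.21847
  pegmatite: 0.124 × 0.81 × 0.79 = 0.079348
  epithermal gold: 0.457 × 0.07 × 0.15 = 0.0047985
Marginal likelihood of the evidence = 0.30261.
P(VMS deposit | evidence) = 0.21847 / 0.30261 ≈ 0.722
P(pegmatite | evidence) = 0.079348 / 0.30261 ≈ 0.262
P(epithermal gold | evidence) = 0.0047985 / 0.30261 ≈ 0.016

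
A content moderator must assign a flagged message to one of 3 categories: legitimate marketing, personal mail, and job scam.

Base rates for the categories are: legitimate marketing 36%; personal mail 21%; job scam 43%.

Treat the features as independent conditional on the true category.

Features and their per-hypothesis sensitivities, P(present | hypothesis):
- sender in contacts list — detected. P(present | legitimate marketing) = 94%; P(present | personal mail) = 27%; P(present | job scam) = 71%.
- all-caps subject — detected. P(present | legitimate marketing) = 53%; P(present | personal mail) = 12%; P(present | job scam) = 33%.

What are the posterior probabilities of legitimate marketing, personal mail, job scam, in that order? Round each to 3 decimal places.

Multiply each prior by the joint likelihood of the feature pattern:
  legitimate marketing: 0.36 × 0.94 × 0.53 = 0.17935
  personal mail: 0.21 × 0.27 × 0.12 = 0.006804
  job scam: 0.43 × 0.71 × 0.33 = 0.10075
Marginal likelihood of the evidence = 0.28691.
P(legitimate marketing | evidence) = 0.17935 / 0.28691 ≈ 0.625
P(personal mail | evidence) = 0.006804 / 0.28691 ≈ 0.024
P(job scam | evidence) = 0.10075 / 0.28691 ≈ 0.351

0.625, 0.024, 0.351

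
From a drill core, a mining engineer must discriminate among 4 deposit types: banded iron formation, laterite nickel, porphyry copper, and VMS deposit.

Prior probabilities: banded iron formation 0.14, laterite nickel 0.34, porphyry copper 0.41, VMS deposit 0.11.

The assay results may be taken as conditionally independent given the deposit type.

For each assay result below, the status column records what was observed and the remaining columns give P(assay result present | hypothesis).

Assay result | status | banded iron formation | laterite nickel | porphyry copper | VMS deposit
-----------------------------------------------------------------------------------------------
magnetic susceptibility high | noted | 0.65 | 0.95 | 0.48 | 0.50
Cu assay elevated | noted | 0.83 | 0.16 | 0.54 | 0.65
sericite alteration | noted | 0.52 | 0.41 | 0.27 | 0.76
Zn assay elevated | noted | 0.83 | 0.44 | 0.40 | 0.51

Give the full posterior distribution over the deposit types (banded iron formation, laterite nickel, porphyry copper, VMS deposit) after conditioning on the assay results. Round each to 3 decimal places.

0.485, 0.139, 0.171, 0.206

For each hypothesis, the unnormalized posterior weight is prior × product of the assay result likelihoods:
  banded iron formation: 0.14 × 0.65 × 0.83 × 0.52 × 0.83 = 0.032599
  laterite nickel: 0.34 × 0.95 × 0.16 × 0.41 × 0.44 = 0.0093231
  porphyry copper: 0.41 × 0.48 × 0.54 × 0.27 × 0.40 = 0.011477
  VMS deposit: 0.11 × 0.50 × 0.65 × 0.76 × 0.51 = 0.013857
The unnormalized weights sum to 0.067256.
P(banded iron formation | evidence) = 0.032599 / 0.067256 ≈ 0.485
P(laterite nickel | evidence) = 0.0093231 / 0.067256 ≈ 0.139
P(porphyry copper | evidence) = 0.011477 / 0.067256 ≈ 0.171
P(VMS deposit | evidence) = 0.013857 / 0.067256 ≈ 0.206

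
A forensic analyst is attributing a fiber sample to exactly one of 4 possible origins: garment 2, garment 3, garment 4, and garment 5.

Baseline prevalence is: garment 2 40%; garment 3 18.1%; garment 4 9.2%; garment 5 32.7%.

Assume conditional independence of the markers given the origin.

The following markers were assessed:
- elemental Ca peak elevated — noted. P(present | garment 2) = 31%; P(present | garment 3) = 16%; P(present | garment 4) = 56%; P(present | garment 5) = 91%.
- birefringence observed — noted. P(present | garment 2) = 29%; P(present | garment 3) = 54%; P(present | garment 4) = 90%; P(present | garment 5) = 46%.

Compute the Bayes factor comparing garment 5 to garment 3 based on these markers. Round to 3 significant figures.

Take the product of per-marker likelihoods under each hypothesis, then divide.
  garment 5: 0.91 × 0.46 = 0.4186
  garment 3: 0.16 × 0.54 = 0.0864
Bayes factor = 0.4186 / 0.0864 ≈ 4.84

4.84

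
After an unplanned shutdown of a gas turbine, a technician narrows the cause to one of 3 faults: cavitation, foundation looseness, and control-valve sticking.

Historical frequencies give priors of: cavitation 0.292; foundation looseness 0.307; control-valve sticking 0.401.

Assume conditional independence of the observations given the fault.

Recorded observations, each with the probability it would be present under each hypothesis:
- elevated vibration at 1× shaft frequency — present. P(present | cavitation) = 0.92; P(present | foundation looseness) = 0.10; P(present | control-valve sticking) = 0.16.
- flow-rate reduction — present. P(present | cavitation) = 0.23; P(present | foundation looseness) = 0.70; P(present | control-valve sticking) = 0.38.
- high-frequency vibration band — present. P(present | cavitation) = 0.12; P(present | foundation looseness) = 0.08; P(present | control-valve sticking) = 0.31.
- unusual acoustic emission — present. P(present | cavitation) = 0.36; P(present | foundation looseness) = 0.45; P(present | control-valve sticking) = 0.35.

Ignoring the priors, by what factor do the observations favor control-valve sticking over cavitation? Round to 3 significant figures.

Take the product of per-observation likelihoods under each hypothesis, then divide.
  control-valve sticking: 0.16 × 0.38 × 0.31 × 0.35 = 0.0065968
  cavitation: 0.92 × 0.23 × 0.12 × 0.36 = 0.0091411
Bayes factor = 0.0065968 / 0.0091411 ≈ 0.722

0.722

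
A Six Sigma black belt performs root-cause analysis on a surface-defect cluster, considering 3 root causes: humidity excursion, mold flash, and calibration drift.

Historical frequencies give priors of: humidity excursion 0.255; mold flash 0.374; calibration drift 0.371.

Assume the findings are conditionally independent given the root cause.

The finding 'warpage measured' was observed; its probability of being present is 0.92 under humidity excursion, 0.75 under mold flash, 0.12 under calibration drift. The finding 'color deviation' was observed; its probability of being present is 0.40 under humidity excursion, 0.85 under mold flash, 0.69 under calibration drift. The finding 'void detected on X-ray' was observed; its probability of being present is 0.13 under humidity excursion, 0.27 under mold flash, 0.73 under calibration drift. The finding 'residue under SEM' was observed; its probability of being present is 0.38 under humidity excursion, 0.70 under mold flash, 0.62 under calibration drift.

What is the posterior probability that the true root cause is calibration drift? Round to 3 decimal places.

0.219

By Bayes' rule with conditional independence, the unnormalized weight for each hypothesis is prior × ∏ likelihoods:
  humidity excursion: 0.255 × 0.92 × 0.40 × 0.13 × 0.38 = 0.0046357
  mold flash: 0.374 × 0.75 × 0.85 × 0.27 × 0.70 = 0.045062
  calibration drift: 0.371 × 0.12 × 0.69 × 0.73 × 0.62 = 0.013903
Marginal likelihood of the evidence = 0.063601.
P(calibration drift | evidence) = 0.013903 / 0.063601 ≈ 0.219.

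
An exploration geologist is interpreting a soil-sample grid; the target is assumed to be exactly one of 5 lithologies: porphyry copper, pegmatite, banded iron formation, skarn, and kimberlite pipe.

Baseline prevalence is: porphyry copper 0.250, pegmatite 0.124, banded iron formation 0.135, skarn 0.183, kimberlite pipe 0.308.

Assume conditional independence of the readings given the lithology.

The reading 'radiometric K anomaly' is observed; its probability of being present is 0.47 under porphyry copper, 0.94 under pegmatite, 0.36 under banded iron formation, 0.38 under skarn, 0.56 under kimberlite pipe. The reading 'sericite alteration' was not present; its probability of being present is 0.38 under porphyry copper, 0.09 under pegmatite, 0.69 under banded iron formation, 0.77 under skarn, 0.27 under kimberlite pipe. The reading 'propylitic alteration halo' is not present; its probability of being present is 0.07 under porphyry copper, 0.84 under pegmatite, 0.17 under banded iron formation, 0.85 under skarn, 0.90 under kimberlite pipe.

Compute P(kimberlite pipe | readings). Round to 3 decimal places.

0.112

Multiply each prior by the joint likelihood of the reading pattern (using 1 − P(present | H) for each absent reading):
  porphyry copper: 0.250 × 0.47 × (1 − 0.38) × (1 − 0.07) = 0.06775
  pegmatite: 0.124 × 0.94 × (1 − 0.09) × (1 − 0.84) = 0.016971
  banded iron formation: 0.135 × 0.36 × (1 − 0.69) × (1 − 0.17) = 0.012505
  skarn: 0.183 × 0.38 × (1 − 0.77) × (1 − 0.85) = 0.0023991
  kimberlite pipe: 0.308 × 0.56 × (1 − 0.27) × (1 − 0.90) = 0.012591
Normalizing constant Z = 0.06775 + 0.016971 + 0.012505 + 0.0023991 + 0.012591 = 0.11222.
P(kimberlite pipe | evidence) = 0.012591 / 0.11222 ≈ 0.112.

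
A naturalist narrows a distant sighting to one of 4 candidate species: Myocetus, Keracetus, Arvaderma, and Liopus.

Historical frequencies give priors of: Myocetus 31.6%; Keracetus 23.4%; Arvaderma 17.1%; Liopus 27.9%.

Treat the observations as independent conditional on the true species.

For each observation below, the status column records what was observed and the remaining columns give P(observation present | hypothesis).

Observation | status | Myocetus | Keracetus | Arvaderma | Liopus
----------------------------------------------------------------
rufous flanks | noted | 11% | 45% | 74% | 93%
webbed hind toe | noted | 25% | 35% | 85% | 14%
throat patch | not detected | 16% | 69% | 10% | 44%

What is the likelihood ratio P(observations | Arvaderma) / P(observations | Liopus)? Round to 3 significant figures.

Joint likelihood of the evidence pattern under each hypothesis (using 1 − P(present | H) for each absent observation):
  Arvaderma: 0.74 × 0.85 × (1 − 0.10) = 0.5661
  Liopus: 0.93 × 0.14 × (1 − 0.44) = 0.072912
Bayes factor = 0.5661 / 0.072912 ≈ 7.76

7.76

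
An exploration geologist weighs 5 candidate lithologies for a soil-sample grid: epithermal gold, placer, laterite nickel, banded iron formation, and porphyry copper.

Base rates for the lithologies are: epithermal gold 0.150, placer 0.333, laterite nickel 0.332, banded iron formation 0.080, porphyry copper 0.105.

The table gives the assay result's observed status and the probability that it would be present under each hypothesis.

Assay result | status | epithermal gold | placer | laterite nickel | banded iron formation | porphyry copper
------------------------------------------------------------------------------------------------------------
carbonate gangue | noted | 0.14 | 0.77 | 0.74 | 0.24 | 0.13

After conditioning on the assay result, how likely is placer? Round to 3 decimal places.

For each hypothesis, the unnormalized posterior weight is prior × likelihood:
  epithermal gold: 0.150 × 0.14 = 0.021
  placer: 0.333 × 0.77 = 0.25641
  laterite nickel: 0.332 × 0.74 = 0.24568
  banded iron formation: 0.080 × 0.24 = 0.0192
  porphyry copper: 0.105 × 0.13 = 0.01365
Marginal likelihood of the evidence = 0.55594.
P(placer | evidence) = 0.25641 / 0.55594 ≈ 0.461.

0.461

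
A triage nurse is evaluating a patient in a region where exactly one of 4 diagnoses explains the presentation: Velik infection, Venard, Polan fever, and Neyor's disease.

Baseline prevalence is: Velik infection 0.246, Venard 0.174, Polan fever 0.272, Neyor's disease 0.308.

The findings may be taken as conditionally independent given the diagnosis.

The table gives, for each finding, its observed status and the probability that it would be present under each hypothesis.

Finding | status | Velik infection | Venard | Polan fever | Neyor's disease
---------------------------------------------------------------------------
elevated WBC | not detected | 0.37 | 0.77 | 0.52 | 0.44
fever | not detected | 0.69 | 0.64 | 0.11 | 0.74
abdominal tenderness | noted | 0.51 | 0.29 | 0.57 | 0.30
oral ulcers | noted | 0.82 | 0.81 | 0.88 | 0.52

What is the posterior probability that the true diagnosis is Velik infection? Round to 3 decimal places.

0.226

For each hypothesis, the unnormalized posterior weight is prior × product of the finding likelihoods (using 1 − P(present | H) for each absent finding):
  Velik infection: 0.246 × (1 − 0.37) × (1 − 0.69) × 0.51 × 0.82 = 0.020092
  Venard: 0.174 × (1 − 0.77) × (1 − 0.64) × 0.29 × 0.81 = 0.0033843
  Polan fever: 0.272 × (1 − 0.52) × (1 − 0.11) × 0.57 × 0.88 = 0.058285
  Neyor's disease: 0.308 × (1 − 0.44) × (1 − 0.74) × 0.30 × 0.52 = 0.0069958
The unnormalized weights sum to 0.088757.
P(Velik infection | evidence) = 0.020092 / 0.088757 ≈ 0.226.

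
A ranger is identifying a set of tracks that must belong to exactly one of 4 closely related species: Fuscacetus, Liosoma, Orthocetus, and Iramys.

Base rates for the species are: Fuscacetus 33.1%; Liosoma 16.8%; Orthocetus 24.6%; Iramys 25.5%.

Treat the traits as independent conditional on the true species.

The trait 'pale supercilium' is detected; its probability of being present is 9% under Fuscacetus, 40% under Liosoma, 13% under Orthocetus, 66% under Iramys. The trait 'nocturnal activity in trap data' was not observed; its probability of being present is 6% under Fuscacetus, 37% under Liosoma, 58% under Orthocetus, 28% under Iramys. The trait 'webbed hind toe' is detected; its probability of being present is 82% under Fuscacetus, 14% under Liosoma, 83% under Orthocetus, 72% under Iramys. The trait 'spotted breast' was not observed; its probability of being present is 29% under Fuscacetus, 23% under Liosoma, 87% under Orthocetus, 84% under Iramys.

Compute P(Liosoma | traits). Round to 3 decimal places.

0.126

By Bayes' rule with conditional independence, the unnormalized weight for each hypothesis is prior × ∏ likelihoods (using 1 − P(present | H) for each absent trait):
  Fuscacetus: 0.331 × 0.09 × (1 − 0.06) × 0.82 × (1 − 0.29) = 0.016303
  Liosoma: 0.168 × 0.40 × (1 − 0.37) × 0.14 × (1 − 0.23) = 0.0045638
  Orthocetus: 0.246 × 0.13 × (1 − 0.58) × 0.83 × (1 − 0.87) = 0.0014493
  Iramys: 0.255 × 0.66 × (1 − 0.28) × 0.72 × (1 − 0.84) = 0.013959
The unnormalized weights sum to 0.036276.
P(Liosoma | evidence) = 0.0045638 / 0.036276 ≈ 0.126.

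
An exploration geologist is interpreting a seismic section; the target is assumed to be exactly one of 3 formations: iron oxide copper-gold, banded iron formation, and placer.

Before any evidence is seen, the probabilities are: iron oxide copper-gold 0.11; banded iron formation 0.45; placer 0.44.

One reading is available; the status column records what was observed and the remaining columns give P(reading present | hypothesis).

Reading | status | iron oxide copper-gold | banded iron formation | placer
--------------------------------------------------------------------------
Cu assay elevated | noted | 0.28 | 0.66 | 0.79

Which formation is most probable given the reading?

placer

For each hypothesis, the unnormalized posterior weight is prior × likelihood:
  iron oxide copper-gold: 0.11 × 0.28 = 0.0308
  banded iron formation: 0.45 × 0.66 = 0.297
  placer: 0.44 × 0.79 = 0.3476
The unnormalized weights sum to 0.6754.
P(iron oxide copper-gold | evidence) ≈ 0.0308 / 0.6754 ≈ 0.046
P(banded iron formation | evidence) ≈ 0.297 / 0.6754 ≈ 0.440
P(placer | evidence) ≈ 0.3476 / 0.6754 ≈ 0.515
The largest is 0.515, so placer is most probable.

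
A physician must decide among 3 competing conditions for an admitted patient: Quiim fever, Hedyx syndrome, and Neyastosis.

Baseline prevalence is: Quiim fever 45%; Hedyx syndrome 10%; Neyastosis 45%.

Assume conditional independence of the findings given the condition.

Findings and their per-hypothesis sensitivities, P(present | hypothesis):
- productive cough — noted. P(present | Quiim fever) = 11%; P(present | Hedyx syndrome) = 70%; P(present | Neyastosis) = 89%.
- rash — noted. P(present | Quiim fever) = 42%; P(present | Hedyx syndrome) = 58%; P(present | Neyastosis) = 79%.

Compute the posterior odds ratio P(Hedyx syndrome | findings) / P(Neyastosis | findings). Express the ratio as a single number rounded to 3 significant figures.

Posterior odds equal prior odds times the likelihood ratio; only the two competing hypotheses matter.
  Hedyx syndrome: 0.10 × 0.70 × 0.58 = 0.0406
  Neyastosis: 0.45 × 0.89 × 0.79 = 0.3164
Odds(Hedyx syndrome : Neyastosis) = 0.0406 / 0.3164 ≈ 0.128.

0.128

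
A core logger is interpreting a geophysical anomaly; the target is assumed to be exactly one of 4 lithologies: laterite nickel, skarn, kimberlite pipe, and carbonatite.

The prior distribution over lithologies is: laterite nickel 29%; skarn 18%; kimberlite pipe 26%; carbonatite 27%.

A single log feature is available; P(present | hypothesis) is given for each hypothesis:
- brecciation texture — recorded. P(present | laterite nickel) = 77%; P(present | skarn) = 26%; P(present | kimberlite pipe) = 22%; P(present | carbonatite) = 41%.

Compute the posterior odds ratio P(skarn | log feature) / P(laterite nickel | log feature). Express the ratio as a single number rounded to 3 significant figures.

The normalizing constant cancels in an odds ratio, so compute prior × likelihood for the two hypotheses only:
  skarn: 0.18 × 0.26 = 0.0468
  laterite nickel: 0.29 × 0.77 = 0.2233
Odds(skarn : laterite nickel) = 0.0468 / 0.2233 ≈ 0.210.

0.210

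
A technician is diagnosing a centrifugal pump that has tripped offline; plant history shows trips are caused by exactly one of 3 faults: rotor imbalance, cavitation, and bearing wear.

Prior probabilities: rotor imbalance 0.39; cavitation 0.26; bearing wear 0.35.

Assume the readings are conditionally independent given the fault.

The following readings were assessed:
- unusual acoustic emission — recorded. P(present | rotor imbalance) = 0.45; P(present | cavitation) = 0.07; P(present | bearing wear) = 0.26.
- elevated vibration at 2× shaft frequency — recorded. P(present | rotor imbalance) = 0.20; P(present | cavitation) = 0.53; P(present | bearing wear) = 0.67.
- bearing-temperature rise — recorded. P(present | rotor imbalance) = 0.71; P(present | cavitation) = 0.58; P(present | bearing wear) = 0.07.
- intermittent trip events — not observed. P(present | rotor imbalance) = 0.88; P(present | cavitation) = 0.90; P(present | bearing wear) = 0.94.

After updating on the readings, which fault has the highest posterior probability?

rotor imbalance

Multiply each prior by the joint likelihood of the reading pattern (using 1 − P(present | H) for each absent reading):
  rotor imbalance: 0.39 × 0.45 × 0.20 × 0.71 × (1 − 0.88) = 0.0029905
  cavitation: 0.26 × 0.07 × 0.53 × 0.58 × (1 − 0.90) = 0.00055947
  bearing wear: 0.35 × 0.26 × 0.67 × 0.07 × (1 − 0.94) = 0.00025607
Marginal likelihood of the evidence = 0.0038061.
P(rotor imbalance | evidence) ≈ 0.0029905 / 0.0038061 ≈ 0.786
P(cavitation | evidence) ≈ 0.00055947 / 0.0038061 ≈ 0.147
P(bearing wear | evidence) ≈ 0.00025607 / 0.0038061 ≈ 0.067
The largest is 0.786, so rotor imbalance is most probable.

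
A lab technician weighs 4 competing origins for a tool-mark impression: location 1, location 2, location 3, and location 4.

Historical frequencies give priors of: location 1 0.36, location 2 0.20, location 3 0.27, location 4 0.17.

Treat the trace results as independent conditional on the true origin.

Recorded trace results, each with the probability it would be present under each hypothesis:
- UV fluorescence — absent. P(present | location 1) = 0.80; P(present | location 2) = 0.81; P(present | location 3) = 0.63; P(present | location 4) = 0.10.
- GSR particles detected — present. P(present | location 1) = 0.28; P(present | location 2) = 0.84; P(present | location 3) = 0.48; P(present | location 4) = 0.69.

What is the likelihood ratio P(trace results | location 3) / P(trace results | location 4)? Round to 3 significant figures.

The Bayes factor is the ratio of the joint likelihoods of the trace result pattern under the two hypotheses (using 1 − P(present | H) for each absent trace result).
  location 3: (1 − 0.63) × 0.48 = 0.1776
  location 4: (1 − 0.10) × 0.69 = 0.621
Bayes factor = 0.1776 / 0.621 ≈ 0.286

0.286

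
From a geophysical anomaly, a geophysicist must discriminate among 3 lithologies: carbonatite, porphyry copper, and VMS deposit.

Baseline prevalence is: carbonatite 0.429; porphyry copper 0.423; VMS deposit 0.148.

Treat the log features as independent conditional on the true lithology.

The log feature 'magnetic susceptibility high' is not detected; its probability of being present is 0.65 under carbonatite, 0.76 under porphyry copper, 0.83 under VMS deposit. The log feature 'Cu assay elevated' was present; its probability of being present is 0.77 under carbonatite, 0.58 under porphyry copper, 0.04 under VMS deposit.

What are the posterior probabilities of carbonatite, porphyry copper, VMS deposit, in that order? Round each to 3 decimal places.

Multiply each prior by the joint likelihood of the log feature pattern (using 1 − P(present | H) for each absent log feature):
  carbonatite: 0.429 × (1 − 0.65) × 0.77 = 0.11562
  porphyry copper: 0.423 × (1 − 0.76) × 0.58 = 0.058882
  VMS deposit: 0.148 × (1 − 0.83) × 0.04 = 0.0010064
The unnormalized weights sum to 0.1755.
P(carbonatite | evidence) = 0.11562 / 0.1755 ≈ 0.659
P(porphyry copper | evidence) = 0.058882 / 0.1755 ≈ 0.336
P(VMS deposit | evidence) = 0.0010064 / 0.1755 ≈ 0.006

0.659, 0.336, 0.006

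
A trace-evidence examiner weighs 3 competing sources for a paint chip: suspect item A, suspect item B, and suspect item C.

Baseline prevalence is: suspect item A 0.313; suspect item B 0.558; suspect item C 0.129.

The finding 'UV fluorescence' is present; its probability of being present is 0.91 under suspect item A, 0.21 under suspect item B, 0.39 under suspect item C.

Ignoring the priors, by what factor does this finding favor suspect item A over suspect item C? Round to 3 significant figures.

2.33

The Bayes factor is the ratio of the two likelihoods.
  suspect item A: 0.91
  suspect item C: 0.39
Bayes factor = 0.91 / 0.39 ≈ 2.33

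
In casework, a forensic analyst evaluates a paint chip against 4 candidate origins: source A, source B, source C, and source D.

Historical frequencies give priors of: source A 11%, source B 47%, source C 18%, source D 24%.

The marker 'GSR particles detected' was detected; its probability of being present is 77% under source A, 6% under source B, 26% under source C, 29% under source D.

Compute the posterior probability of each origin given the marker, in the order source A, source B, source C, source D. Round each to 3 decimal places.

0.369, 0.123, 0.204, 0.304

For each hypothesis, the unnormalized posterior weight is prior × likelihood:
  source A: 0.11 × 0.77 = 0.0847
  source B: 0.47 × 0.06 = 0.0282
  source C: 0.18 × 0.26 = 0.0468
  source D: 0.24 × 0.29 = 0.0696
Normalizing constant Z = 0.0847 + 0.0282 + 0.0468 + 0.0696 = 0.2293.
P(source A | evidence) = 0.0847 / 0.2293 ≈ 0.369
P(source B | evidence) = 0.0282 / 0.2293 ≈ 0.123
P(source C | evidence) = 0.0468 / 0.2293 ≈ 0.204
P(source D | evidence) = 0.0696 / 0.2293 ≈ 0.304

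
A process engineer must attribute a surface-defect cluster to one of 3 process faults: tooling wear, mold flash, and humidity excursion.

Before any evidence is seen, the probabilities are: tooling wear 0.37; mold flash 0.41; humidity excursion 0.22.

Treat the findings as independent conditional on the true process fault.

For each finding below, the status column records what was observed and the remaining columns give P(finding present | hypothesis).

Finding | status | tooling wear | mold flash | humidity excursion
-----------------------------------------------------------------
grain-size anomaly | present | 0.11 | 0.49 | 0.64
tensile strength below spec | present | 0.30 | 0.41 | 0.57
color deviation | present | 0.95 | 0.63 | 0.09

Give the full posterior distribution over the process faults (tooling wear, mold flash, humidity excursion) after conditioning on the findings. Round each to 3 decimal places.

By Bayes' rule with conditional independence, the unnormalized weight for each hypothesis is prior × ∏ likelihoods:
  tooling wear: 0.37 × 0.11 × 0.30 × 0.95 = 0.0116
  mold flash: 0.41 × 0.49 × 0.41 × 0.63 = 0.051892
  humidity excursion: 0.22 × 0.64 × 0.57 × 0.09 = 0.007223
Normalizing constant Z = 0.0116 + 0.051892 + 0.007223 = 0.070715.
P(tooling wear | evidence) = 0.0116 / 0.070715 ≈ 0.164
P(mold flash | evidence) = 0.051892 / 0.070715 ≈ 0.734
P(humidity excursion | evidence) = 0.007223 / 0.070715 ≈ 0.102

0.164, 0.734, 0.102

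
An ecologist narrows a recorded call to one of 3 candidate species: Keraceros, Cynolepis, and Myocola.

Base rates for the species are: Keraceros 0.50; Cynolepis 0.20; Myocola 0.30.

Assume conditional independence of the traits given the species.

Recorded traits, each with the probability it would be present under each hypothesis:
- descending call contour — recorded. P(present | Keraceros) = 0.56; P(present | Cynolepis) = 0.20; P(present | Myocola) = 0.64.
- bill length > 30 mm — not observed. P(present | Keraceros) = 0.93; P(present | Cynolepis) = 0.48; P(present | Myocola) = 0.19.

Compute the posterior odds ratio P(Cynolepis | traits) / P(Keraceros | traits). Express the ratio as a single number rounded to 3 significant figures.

1.06

The normalizing constant cancels in an odds ratio, so compute prior × likelihood for the two hypotheses only (using 1 − P(present | H) for each absent trait):
  Cynolepis: 0.20 × 0.20 × (1 − 0.48) = 0.0208
  Keraceros: 0.50 × 0.56 × (1 − 0.93) = 0.0196
Odds(Cynolepis : Keraceros) = 0.0208 / 0.0196 ≈ 1.06.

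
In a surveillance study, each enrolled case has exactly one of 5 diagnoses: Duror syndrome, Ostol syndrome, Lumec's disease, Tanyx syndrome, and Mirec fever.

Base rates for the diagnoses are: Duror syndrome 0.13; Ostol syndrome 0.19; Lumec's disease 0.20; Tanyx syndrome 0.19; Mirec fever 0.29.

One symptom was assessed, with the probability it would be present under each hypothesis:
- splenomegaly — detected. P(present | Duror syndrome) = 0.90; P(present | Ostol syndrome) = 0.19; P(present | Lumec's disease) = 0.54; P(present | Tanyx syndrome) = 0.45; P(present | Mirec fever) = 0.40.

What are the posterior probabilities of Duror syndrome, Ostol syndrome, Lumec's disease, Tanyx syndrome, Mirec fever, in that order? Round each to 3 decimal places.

0.253, 0.078, 0.233, 0.185, 0.251

For each hypothesis, the unnormalized posterior weight is prior × likelihood:
  Duror syndrome: 0.13 × 0.90 = 0.117
  Ostol syndrome: 0.19 × 0.19 = 0.0361
  Lumec's disease: 0.20 × 0.54 = 0.108
  Tanyx syndrome: 0.19 × 0.45 = 0.0855
  Mirec fever: 0.29 × 0.40 = 0.116
Normalizing constant Z = 0.117 + 0.0361 + 0.108 + 0.0855 + 0.116 = 0.4626.
P(Duror syndrome | evidence) = 0.117 / 0.4626 ≈ 0.253
P(Ostol syndrome | evidence) = 0.0361 / 0.4626 ≈ 0.078
P(Lumec's disease | evidence) = 0.108 / 0.4626 ≈ 0.233
P(Tanyx syndrome | evidence) = 0.0855 / 0.4626 ≈ 0.185
P(Mirec fever | evidence) = 0.116 / 0.4626 ≈ 0.251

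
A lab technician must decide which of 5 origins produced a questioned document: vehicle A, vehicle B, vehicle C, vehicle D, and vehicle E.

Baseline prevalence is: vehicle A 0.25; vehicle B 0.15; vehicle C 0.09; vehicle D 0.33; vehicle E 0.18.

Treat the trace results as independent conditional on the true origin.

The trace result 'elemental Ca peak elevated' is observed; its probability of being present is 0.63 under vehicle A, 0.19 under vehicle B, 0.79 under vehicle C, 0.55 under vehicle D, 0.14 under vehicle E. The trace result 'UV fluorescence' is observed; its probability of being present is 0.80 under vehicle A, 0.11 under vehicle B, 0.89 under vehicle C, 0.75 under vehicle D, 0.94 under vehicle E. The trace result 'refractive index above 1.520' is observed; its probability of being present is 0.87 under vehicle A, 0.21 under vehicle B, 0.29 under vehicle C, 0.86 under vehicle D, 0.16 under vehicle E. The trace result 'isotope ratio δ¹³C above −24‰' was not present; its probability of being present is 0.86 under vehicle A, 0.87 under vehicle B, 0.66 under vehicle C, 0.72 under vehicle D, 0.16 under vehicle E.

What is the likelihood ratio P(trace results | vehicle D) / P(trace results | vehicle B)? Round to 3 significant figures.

Joint likelihood of the trace result pattern under each hypothesis (using 1 − P(present | H) for each absent trace result):
  vehicle D: 0.55 × 0.75 × 0.86 × (1 − 0.72) = 0.09933
  vehicle B: 0.19 × 0.11 × 0.21 × (1 − 0.87) = 0.00057057
Bayes factor = 0.09933 / 0.00057057 ≈ 174

174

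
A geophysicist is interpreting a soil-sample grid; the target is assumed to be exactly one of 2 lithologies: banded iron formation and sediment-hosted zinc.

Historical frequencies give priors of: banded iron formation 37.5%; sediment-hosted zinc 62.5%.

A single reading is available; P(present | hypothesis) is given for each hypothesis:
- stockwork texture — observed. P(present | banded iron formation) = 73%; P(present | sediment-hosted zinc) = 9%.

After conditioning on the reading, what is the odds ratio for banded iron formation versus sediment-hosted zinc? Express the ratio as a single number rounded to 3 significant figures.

4.87

Unnormalized posterior weight (prior times the reading likelihood) for each of the two hypotheses:
  banded iron formation: 0.375 × 0.73 = 0.27375
  sediment-hosted zinc: 0.625 × 0.09 = 0.05625
Odds(banded iron formation : sediment-hosted zinc) = 0.27375 / 0.05625 ≈ 4.87.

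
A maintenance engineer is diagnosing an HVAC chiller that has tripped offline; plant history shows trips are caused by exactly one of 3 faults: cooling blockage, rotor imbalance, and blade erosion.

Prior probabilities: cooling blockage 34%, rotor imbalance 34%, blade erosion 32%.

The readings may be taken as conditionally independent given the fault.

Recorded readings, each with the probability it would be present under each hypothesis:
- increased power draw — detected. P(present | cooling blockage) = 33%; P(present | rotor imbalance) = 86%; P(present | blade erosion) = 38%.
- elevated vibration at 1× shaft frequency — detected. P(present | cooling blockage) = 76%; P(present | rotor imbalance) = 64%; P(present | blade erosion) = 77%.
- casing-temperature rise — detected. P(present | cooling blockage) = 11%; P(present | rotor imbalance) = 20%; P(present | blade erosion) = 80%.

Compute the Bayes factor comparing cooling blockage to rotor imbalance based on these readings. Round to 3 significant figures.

Joint likelihood of the reading pattern under each hypothesis:
  cooling blockage: 0.33 × 0.76 × 0.11 = 0.027588
  rotor imbalance: 0.86 × 0.64 × 0.20 = 0.11008
Bayes factor = 0.027588 / 0.11008 ≈ 0.251

0.251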